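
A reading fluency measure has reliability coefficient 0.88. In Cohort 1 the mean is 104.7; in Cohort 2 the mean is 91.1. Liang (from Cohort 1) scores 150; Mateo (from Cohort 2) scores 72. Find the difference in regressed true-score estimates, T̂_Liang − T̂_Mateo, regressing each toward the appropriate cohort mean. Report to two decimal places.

70.27

T̂_Liang = 0.88(150) + 0.12(104.7) = 144.5640
T̂_Mateo = 0.88(72) + 0.12(91.1) = 74.2920
Difference = 144.5640 − 74.2920 = 70.2720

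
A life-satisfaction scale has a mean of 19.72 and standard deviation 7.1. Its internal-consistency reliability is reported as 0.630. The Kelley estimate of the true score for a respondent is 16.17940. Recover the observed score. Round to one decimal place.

T̂ = ρX + (1 − ρ)μ  ⇒  X = (T̂ − (1 − ρ)μ) / ρ
X = (16.17940 − 0.370 × 19.72) / 0.630 = (16.17940 − 7.29640) / 0.630 = 8.88300 / 0.630 = 14.100

14.1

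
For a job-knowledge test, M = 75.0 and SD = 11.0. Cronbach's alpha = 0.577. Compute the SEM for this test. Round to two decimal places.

SEM = SD · √(1 − ρ) = 11.0 × √0.423 = 11.0 × 0.6504 = 7.154

7.15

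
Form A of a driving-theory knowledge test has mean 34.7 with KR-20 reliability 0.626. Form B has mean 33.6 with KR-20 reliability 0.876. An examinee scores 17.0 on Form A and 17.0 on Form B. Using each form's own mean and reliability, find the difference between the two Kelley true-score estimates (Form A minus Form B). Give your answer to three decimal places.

4.561

T̂_A = 0.626(17.0) + 0.374(34.7) = 23.61980
T̂_B = 0.876(17.0) + 0.124(33.6) = 19.05840
T̂_A − T̂_B = 4.56140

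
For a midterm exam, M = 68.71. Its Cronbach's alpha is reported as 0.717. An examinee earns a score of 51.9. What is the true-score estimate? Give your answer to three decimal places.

56.657

T̂ = 0.717(51.9) + 0.283(68.71) = 37.2123 + 19.44493 = 56.6572 → 56.657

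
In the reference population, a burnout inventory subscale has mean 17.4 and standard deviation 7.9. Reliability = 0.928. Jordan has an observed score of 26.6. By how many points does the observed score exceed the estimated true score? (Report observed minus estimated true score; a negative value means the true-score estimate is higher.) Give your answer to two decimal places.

0.66

T̂ = 0.928(26.6) + 0.072(17.4) = 24.6848 + 1.2528 = 25.9376 → 25.938
X − T̂ = 26.6 − 25.938 = 0.662 → 0.66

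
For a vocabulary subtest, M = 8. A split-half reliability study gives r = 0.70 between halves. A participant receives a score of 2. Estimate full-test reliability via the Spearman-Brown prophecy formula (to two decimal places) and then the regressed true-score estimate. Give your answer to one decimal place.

Spearman-Brown: ρ = 2r/(1 + r) = 2(0.70)/(1 + 0.70) = 1.400/1.70 = 0.8235 → 0.82
Regress the observed score toward the mean by the unreliability: T̂ = 0.82·2 + 0.18·8 = 1.64 + 1.44 = 3.08.

3.1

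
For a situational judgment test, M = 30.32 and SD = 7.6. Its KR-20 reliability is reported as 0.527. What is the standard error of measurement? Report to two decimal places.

SEM = SD · √(1 − ρ) = 7.6 × √0.473 = 7.6 × 0.6877 = 5.227

5.23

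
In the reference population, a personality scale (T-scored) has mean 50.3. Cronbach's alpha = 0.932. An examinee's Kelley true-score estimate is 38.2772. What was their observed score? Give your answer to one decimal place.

37.4

T̂ = ρX + (1 − ρ)μ  ⇒  X = (T̂ − (1 − ρ)μ) / ρ
X = (38.2772 − 0.068 × 50.3) / 0.932 = (38.2772 − 3.4204) / 0.932 = 34.8568 / 0.932 = 37.400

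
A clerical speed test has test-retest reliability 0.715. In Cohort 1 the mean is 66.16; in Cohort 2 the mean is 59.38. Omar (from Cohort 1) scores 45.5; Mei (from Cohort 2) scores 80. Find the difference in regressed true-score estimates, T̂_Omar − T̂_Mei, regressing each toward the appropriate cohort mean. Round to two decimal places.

-22.74

T̂_Omar = 0.715(45.5) + 0.285(66.16) = 51.3881
T̂_Mei = 0.715(80) + 0.285(59.38) = 74.1233
Difference = 51.3881 − 74.1233 = -22.7352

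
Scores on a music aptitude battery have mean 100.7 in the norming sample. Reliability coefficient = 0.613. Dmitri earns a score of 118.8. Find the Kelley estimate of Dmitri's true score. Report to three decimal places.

111.795

T̂ = ρX + (1 − ρ)μ
  = 0.613 × 118.8 + 0.387 × 100.7
  = 72.8244 + 38.9709
  = 111.7953
  ≈ 111.795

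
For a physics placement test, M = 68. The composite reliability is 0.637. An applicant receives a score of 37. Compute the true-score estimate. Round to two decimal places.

Weight the observed score by reliability and the mean by (1 − reliability): T̂ = 0.637·37 + 0.363·68 = 23.569 + 24.684 = 48.253.

48.25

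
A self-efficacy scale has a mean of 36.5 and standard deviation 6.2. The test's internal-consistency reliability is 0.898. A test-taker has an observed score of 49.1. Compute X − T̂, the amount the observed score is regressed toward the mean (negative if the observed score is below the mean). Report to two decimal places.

1.29

T̂ = ρX + (1 − ρ)μ
  = 0.898 × 49.1 + 0.102 × 36.5
  = 44.0918 + 3.7230
  = 47.8148
  ≈ 47.815
X − T̂ = 49.1 − 47.815 = 1.285 → 1.29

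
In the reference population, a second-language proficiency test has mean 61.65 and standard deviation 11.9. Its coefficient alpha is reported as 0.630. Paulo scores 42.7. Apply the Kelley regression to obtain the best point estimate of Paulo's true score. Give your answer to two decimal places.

49.71

T̂ = 0.630(42.7) + 0.370(61.65) = 26.9010 + 22.81050 = 49.712 → 49.71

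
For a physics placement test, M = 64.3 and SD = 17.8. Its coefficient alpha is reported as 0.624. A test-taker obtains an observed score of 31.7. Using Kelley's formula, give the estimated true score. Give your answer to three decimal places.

43.958

Weight the observed score by reliability and the mean by (1 − reliability): T̂ = 0.624·31.7 + 0.376·64.3 = 19.7808 + 24.1768 = 43.9576.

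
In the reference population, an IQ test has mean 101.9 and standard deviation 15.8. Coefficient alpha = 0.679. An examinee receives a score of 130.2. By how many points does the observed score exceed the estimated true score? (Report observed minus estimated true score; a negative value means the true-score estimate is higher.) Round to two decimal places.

Weight the observed score by reliability and the mean by (1 − reliability): T̂ = 0.679·130.2 + 0.321·101.9 = 88.4058 + 32.7099 = 121.1157.
X − T̂ = 130.2 − 121.116 = 9.084 → 9.08

9.08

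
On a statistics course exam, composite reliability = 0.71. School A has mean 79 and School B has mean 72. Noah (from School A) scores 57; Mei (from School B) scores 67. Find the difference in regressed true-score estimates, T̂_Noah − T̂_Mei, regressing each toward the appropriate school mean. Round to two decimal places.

-5.07

T̂_Noah = 0.71(57) + 0.29(79) = 63.3800
T̂_Mei = 0.71(67) + 0.29(72) = 68.4500
Difference = 63.3800 − 68.4500 = -5.0700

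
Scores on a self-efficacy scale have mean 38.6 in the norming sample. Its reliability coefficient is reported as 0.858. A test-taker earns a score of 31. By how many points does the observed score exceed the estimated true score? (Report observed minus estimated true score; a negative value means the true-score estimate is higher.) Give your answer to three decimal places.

T̂ = 0.858(31) + 0.142(38.6) = 26.598 + 5.4812 = 32.07920 → 32.0792
X − T̂ = 31 − 32.0792 = -1.0792 → -1.079

-1.079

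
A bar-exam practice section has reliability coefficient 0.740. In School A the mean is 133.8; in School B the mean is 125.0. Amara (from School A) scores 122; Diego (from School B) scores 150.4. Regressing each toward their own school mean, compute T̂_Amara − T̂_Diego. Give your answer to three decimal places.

-18.728

T̂_Amara = 0.740(122) + 0.260(133.8) = 125.06800
T̂_Diego = 0.740(150.4) + 0.260(125.0) = 143.79600
Difference = 125.06800 − 143.79600 = -18.72800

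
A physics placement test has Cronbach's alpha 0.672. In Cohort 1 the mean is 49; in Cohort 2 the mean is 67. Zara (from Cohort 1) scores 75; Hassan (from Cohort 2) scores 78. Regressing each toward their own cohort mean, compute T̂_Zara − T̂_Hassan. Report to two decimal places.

T̂_Zara = 0.672(75) + 0.328(49) = 66.4720
T̂_Hassan = 0.672(78) + 0.328(67) = 74.3920
Difference = 66.4720 − 74.3920 = -7.9200

-7.92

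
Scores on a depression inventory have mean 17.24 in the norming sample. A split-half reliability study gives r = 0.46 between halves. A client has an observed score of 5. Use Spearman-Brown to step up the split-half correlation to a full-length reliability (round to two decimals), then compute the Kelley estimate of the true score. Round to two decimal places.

9.53

Spearman-Brown: ρ = 2r/(1 + r) = 2(0.46)/(1 + 0.46) = 0.920/1.46 = 0.6301 → 0.63
T̂ = 0.63(5) + 0.37(17.24) = 3.15 + 6.3788 = 9.529 → 9.53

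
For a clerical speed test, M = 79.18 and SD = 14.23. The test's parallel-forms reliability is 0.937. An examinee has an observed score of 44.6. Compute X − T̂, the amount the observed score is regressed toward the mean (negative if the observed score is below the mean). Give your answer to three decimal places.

-2.179

T̂ = ρX + (1 − ρ)μ
  = 0.937 × 44.6 + 0.063 × 79.18
  = 41.7902 + 4.98834
  = 46.77854
  ≈ 46.7785
X − T̂ = 44.6 − 46.7785 = -2.1785 → -2.179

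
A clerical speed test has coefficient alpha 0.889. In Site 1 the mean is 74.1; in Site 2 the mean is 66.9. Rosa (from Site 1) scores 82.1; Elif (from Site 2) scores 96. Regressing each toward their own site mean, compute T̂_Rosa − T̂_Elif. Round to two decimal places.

-11.56

T̂_Rosa = 0.889(82.1) + 0.111(74.1) = 81.2120
T̂_Elif = 0.889(96) + 0.111(66.9) = 92.7699
Difference = 81.2120 − 92.7699 = -11.5579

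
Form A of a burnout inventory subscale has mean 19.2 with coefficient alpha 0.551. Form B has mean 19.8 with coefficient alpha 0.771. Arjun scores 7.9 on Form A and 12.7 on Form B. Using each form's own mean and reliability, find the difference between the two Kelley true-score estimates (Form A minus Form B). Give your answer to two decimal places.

T̂_A = 0.551(7.9) + 0.449(19.2) = 12.9737
T̂_B = 0.771(12.7) + 0.229(19.8) = 14.3259
T̂_A − T̂_B = -1.3522

-1.35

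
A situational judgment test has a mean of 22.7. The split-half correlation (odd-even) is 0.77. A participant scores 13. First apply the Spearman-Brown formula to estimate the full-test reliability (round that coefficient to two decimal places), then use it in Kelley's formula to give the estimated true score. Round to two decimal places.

Spearman-Brown: ρ = 2r/(1 + r) = 2(0.77)/(1 + 0.77) = 1.540/1.77 = 0.8701 → 0.87
T̂ = ρX + (1 − ρ)μ
  = 0.87 × 13 + 0.13 × 22.7
  = 11.31 + 2.951
  = 14.261
  ≈ 14.26

14.26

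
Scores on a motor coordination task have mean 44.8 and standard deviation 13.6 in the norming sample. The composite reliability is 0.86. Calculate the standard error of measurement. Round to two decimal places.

5.09

SEM = SD · √(1 − ρ) = 13.6 × √0.14 = 13.6 × 0.3742 = 5.089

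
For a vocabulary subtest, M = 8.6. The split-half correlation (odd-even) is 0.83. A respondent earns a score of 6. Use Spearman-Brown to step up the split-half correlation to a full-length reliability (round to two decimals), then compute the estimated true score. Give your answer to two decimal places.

6.23

Spearman-Brown: ρ = 2r/(1 + r) = 2(0.83)/(1 + 0.83) = 1.660/1.83 = 0.9071 → 0.91
T̂ = 0.91(6) + 0.09(8.6) = 5.46 + 0.774 = 6.234 → 6.23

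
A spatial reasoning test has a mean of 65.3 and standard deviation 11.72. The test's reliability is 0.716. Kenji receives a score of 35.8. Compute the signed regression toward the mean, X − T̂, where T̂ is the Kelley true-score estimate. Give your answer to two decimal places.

Weight the observed score by reliability and the mean by (1 − reliability): T̂ = 0.716·35.8 + 0.284·65.3 = 25.6328 + 18.5452 = 44.1780.
X − T̂ = 35.8 − 44.178 = -8.378 → -8.38

-8.38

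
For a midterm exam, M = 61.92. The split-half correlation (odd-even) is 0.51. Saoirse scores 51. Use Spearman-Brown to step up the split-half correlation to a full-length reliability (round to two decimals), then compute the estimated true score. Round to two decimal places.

54.49

Spearman-Brown: ρ = 2r/(1 + r) = 2(0.51)/(1 + 0.51) = 1.020/1.51 = 0.6755 → 0.68
Regress the observed score toward the mean by the unreliability: T̂ = 0.68·51 + 0.32·61.92 = 34.68 + 19.8144 = 54.494.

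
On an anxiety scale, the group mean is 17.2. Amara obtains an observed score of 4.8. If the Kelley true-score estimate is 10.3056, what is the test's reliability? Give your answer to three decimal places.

0.556

T̂ = ρX + (1 − ρ)μ  ⇒  T̂ − μ = ρ(X − μ)
ρ = (T̂ − μ)/(X − μ) = (10.3056 − 17.2) / (4.8 − 17.2) = -6.8944 / -12.4 = 0.55600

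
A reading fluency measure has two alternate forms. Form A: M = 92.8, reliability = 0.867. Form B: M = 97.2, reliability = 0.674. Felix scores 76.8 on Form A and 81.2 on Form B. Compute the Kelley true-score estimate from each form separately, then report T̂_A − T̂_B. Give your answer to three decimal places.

-7.488

T̂_A = 0.867(76.8) + 0.133(92.8) = 78.92800
T̂_B = 0.674(81.2) + 0.326(97.2) = 86.41600
T̂_A − T̂_B = -7.48800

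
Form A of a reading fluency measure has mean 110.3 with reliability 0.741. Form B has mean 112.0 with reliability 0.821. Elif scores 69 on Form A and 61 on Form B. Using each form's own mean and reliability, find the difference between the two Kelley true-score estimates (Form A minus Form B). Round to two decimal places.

9.57

T̂_A = 0.741(69) + 0.259(110.3) = 79.6967
T̂_B = 0.821(61) + 0.179(112.0) = 70.1290
T̂_A − T̂_B = 9.5677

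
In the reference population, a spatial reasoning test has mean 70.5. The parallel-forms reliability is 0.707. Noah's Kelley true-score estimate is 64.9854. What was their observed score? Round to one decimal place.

62.7

T̂ = ρX + (1 − ρ)μ  ⇒  X = (T̂ − (1 − ρ)μ) / ρ
X = (64.9854 − 0.293 × 70.5) / 0.707 = (64.9854 − 20.6565) / 0.707 = 44.3289 / 0.707 = 62.700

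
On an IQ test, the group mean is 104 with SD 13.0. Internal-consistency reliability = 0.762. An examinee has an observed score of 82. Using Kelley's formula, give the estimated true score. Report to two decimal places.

87.24

T̂ = ρX + (1 − ρ)μ
  = 0.762 × 82 + 0.238 × 104
  = 62.484 + 24.752
  = 87.236
  ≈ 87.24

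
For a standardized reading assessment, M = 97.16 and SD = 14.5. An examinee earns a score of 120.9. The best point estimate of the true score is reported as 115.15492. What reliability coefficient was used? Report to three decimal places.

0.758

T̂ = ρX + (1 − ρ)μ  ⇒  T̂ − μ = ρ(X − μ)
ρ = (T̂ − μ)/(X − μ) = (115.15492 − 97.16) / (120.9 − 97.16) = 17.99492 / 23.74 = 0.75800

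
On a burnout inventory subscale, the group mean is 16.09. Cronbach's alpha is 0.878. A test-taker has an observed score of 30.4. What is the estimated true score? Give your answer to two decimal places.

Kelley's formula gives T̂ = 0.878·30.4 + 0.122·16.09 = 26.6912 + 1.96298 = 28.654.

28.65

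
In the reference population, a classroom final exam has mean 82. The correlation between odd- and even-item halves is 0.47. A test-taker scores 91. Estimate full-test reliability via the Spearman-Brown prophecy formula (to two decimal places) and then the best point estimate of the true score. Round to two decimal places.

Spearman-Brown: ρ = 2r/(1 + r) = 2(0.47)/(1 + 0.47) = 0.940/1.47 = 0.6395 → 0.64
T̂ = ρX + (1 − ρ)μ
  = 0.64 × 91 + 0.36 × 82
  = 58.24 + 29.52
  = 87.760
  ≈ 87.76

87.76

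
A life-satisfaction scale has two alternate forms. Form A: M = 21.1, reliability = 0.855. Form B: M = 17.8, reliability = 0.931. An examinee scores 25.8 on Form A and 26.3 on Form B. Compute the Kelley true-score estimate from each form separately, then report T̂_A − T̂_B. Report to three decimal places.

-0.595

T̂_A = 0.855(25.8) + 0.145(21.1) = 25.11850
T̂_B = 0.931(26.3) + 0.069(17.8) = 25.71350
T̂_A − T̂_B = -0.59500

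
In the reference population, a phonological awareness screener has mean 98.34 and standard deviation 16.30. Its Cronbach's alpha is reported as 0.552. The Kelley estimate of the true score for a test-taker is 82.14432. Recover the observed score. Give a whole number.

T̂ = ρX + (1 − ρ)μ  ⇒  X = (T̂ − (1 − ρ)μ) / ρ
X = (82.14432 − 0.448 × 98.34) / 0.552 = (82.14432 − 44.05632) / 0.552 = 38.08800 / 0.552 = 69.00

69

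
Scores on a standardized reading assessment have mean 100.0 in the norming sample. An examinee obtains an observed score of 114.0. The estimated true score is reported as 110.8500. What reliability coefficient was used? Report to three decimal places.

T̂ = ρX + (1 − ρ)μ  ⇒  T̂ − μ = ρ(X − μ)
ρ = (T̂ − μ)/(X − μ) = (110.8500 − 100.0) / (114.0 − 100.0) = 10.8500 / 14.0 = 0.77500

0.775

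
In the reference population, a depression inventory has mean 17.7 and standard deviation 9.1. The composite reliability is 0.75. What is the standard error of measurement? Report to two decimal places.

4.55

SEM = SD · √(1 − ρ) = 9.1 × √0.25 = 9.1 × 0.5000 = 4.550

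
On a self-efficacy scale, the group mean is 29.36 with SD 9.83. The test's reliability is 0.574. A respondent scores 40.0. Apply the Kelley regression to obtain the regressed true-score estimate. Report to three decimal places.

T̂ = ρX + (1 − ρ)μ
  = 0.574 × 40.0 + 0.426 × 29.36
  = 22.9600 + 12.50736
  = 35.4674
  ≈ 35.467

35.467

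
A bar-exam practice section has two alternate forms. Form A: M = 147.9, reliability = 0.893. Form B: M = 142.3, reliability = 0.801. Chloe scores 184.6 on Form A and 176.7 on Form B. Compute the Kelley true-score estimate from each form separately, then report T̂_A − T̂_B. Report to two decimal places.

10.82

T̂_A = 0.893(184.6) + 0.107(147.9) = 180.6731
T̂_B = 0.801(176.7) + 0.199(142.3) = 169.8544
T̂_A − T̂_B = 10.8187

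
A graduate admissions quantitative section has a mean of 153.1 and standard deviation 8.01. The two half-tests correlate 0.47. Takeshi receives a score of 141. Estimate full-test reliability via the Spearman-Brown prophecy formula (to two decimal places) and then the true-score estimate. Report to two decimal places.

145.36

Spearman-Brown: ρ = 2r/(1 + r) = 2(0.47)/(1 + 0.47) = 0.940/1.47 = 0.6395 → 0.64
T̂ = 0.64(141) + 0.36(153.1) = 90.24 + 55.116 = 145.356 → 145.36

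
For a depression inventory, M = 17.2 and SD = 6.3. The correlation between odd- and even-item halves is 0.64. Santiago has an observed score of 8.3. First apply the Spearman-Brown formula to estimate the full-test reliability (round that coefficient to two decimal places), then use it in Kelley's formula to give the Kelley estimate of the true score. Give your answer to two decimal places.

10.26

Spearman-Brown: ρ = 2r/(1 + r) = 2(0.64)/(1 + 0.64) = 1.280/1.64 = 0.7805 → 0.78
Kelley's formula gives T̂ = 0.78·8.3 + 0.22·17.2 = 6.474 + 3.784 = 10.258.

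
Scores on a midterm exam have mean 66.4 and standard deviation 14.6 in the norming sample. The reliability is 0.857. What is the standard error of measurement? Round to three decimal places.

SEM = SD · √(1 − ρ) = 14.6 × √0.143 = 14.6 × 0.3782 = 5.5210

5.521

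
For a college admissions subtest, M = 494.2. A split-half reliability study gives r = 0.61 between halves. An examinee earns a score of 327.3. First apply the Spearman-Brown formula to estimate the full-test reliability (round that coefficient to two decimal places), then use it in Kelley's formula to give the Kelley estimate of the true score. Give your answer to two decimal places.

367.36

Spearman-Brown: ρ = 2r/(1 + r) = 2(0.61)/(1 + 0.61) = 1.220/1.61 = 0.7578 → 0.76
T̂ = 0.76(327.3) + 0.24(494.2) = 248.748 + 118.608 = 367.356 → 367.36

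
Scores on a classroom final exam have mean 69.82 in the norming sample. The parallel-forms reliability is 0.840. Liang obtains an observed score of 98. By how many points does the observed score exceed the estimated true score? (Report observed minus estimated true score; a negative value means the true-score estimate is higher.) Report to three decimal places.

Weight the observed score by reliability and the mean by (1 − reliability): T̂ = 0.840·98 + 0.160·69.82 = 82.320 + 11.17120 = 93.49120.
X − T̂ = 98 − 93.4912 = 4.5088 → 4.509

4.509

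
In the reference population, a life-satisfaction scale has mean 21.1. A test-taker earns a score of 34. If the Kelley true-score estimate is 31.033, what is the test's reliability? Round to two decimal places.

0.77

T̂ = ρX + (1 − ρ)μ  ⇒  T̂ − μ = ρ(X − μ)
ρ = (T̂ − μ)/(X − μ) = (31.033 − 21.1) / (34 − 21.1) = 9.933 / 12.9 = 0.7700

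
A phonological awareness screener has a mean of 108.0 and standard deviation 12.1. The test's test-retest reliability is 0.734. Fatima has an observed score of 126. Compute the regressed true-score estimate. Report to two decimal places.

121.21

Kelley's formula gives T̂ = 0.734·126 + 0.266·108.0 = 92.484 + 28.7280 = 121.212.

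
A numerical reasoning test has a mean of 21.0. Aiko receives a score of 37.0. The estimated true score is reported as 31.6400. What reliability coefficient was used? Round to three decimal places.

0.665

T̂ = ρX + (1 − ρ)μ  ⇒  T̂ − μ = ρ(X − μ)
ρ = (T̂ − μ)/(X − μ) = (31.6400 − 21.0) / (37.0 − 21.0) = 10.6400 / 16.0 = 0.66500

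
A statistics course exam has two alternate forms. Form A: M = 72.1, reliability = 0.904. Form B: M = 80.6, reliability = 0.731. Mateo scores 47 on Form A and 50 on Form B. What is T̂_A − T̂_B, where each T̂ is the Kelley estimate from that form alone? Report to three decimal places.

T̂_A = 0.904(47) + 0.096(72.1) = 49.40960
T̂_B = 0.731(50) + 0.269(80.6) = 58.23140
T̂_A − T̂_B = -8.82180

-8.822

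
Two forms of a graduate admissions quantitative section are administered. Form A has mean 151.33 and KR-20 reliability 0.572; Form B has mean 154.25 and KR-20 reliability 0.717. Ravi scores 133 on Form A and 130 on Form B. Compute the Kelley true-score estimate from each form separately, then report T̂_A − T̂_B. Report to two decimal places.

T̂_A = 0.572(133) + 0.428(151.33) = 140.8452
T̂_B = 0.717(130) + 0.283(154.25) = 136.8628
T̂_A − T̂_B = 3.9825

3.98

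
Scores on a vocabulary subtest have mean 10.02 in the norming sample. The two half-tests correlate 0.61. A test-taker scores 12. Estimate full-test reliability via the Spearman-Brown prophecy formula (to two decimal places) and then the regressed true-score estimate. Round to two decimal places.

11.52

Spearman-Brown: ρ = 2r/(1 + r) = 2(0.61)/(1 + 0.61) = 1.220/1.61 = 0.7578 → 0.76
T̂ = 0.76(12) + 0.24(10.02) = 9.12 + 2.4048 = 11.525 → 11.52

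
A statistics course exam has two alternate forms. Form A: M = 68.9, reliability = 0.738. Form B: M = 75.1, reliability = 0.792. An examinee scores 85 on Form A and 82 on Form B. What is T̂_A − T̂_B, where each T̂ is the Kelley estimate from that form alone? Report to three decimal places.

0.217

T̂_A = 0.738(85) + 0.262(68.9) = 80.78180
T̂_B = 0.792(82) + 0.208(75.1) = 80.56480
T̂_A − T̂_B = 0.21700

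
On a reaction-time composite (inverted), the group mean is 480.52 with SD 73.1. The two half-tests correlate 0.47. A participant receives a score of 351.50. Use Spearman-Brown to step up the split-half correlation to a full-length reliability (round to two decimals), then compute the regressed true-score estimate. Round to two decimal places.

397.95

Spearman-Brown: ρ = 2r/(1 + r) = 2(0.47)/(1 + 0.47) = 0.940/1.47 = 0.6395 → 0.64
T̂ = ρX + (1 − ρ)μ
  = 0.64 × 351.50 + 0.36 × 480.52
  = 224.9600 + 172.9872
  = 397.947
  ≈ 397.95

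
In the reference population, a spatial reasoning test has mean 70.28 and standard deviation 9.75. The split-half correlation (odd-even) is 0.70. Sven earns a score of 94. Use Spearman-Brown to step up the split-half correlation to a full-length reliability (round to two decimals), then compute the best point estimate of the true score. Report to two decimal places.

89.73

Spearman-Brown: ρ = 2r/(1 + r) = 2(0.70)/(1 + 0.70) = 1.400/1.70 = 0.8235 → 0.82
T̂ = 0.82(94) + 0.18(70.28) = 77.08 + 12.6504 = 89.730 → 89.73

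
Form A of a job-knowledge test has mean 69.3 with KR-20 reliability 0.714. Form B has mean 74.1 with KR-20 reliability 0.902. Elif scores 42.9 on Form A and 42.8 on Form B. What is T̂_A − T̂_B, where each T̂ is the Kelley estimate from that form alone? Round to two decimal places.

T̂_A = 0.714(42.9) + 0.286(69.3) = 50.4504
T̂_B = 0.902(42.8) + 0.098(74.1) = 45.8674
T̂_A − T̂_B = 4.5830

4.58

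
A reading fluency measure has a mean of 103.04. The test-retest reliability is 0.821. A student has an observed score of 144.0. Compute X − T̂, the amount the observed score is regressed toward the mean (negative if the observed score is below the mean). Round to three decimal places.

T̂ = ρX + (1 − ρ)μ
  = 0.821 × 144.0 + 0.179 × 103.04
  = 118.2240 + 18.44416
  = 136.66816
  ≈ 136.6682
X − T̂ = 144.0 − 136.6682 = 7.3318 → 7.332

7.332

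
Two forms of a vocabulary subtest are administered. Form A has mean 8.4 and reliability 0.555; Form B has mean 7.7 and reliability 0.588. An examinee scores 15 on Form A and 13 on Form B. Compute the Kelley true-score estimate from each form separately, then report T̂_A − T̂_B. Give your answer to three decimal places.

1.247

T̂_A = 0.555(15) + 0.445(8.4) = 12.06300
T̂_B = 0.588(13) + 0.412(7.7) = 10.81640
T̂_A − T̂_B = 1.24660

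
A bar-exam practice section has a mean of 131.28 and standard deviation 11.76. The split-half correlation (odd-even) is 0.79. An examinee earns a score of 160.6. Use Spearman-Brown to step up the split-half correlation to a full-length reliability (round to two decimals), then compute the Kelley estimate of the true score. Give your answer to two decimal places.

157.08

Spearman-Brown: ρ = 2r/(1 + r) = 2(0.79)/(1 + 0.79) = 1.580/1.79 = 0.8827 → 0.88
T̂ = ρX + (1 − ρ)μ
  = 0.88 × 160.6 + 0.12 × 131.28
  = 141.328 + 15.7536
  = 157.082
  ≈ 157.08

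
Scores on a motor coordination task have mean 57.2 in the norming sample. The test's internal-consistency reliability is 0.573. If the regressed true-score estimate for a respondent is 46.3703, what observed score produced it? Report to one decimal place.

38.3

T̂ = ρX + (1 − ρ)μ  ⇒  X = (T̂ − (1 − ρ)μ) / ρ
X = (46.3703 − 0.427 × 57.2) / 0.573 = (46.3703 − 24.4244) / 0.573 = 21.9459 / 0.573 = 38.300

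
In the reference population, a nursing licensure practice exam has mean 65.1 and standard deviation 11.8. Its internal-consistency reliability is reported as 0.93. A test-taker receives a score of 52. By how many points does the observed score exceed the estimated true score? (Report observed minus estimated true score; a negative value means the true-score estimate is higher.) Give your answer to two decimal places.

T̂ = ρX + (1 − ρ)μ
  = 0.93 × 52 + 0.07 × 65.1
  = 48.36 + 4.557
  = 52.9170
  ≈ 52.917
X − T̂ = 52 − 52.917 = -0.917 → -0.92

-0.92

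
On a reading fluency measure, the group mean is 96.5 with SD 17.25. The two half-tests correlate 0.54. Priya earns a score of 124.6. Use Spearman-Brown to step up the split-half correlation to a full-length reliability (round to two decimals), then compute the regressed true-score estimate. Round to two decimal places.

Spearman-Brown: ρ = 2r/(1 + r) = 2(0.54)/(1 + 0.54) = 1.080/1.54 = 0.7013 → 0.70
T̂ = ρX + (1 − ρ)μ
  = 0.70 × 124.6 + 0.30 × 96.5
  = 87.220 + 28.950
  = 116.170
  ≈ 116.17

116.17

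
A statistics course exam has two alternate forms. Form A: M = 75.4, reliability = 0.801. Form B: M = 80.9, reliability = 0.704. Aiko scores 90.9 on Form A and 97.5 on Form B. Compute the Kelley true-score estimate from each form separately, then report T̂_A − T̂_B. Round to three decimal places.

-4.771

T̂_A = 0.801(90.9) + 0.199(75.4) = 87.81550
T̂_B = 0.704(97.5) + 0.296(80.9) = 92.58640
T̂_A − T̂_B = -4.77090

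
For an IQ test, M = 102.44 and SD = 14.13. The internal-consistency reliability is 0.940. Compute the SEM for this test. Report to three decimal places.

3.461

SEM = SD · √(1 − ρ) = 14.13 × √0.060 = 14.13 × 0.2449 = 3.4611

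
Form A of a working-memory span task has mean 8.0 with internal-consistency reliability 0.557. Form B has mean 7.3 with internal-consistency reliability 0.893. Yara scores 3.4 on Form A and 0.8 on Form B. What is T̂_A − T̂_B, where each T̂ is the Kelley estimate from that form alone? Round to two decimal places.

3.94

T̂_A = 0.557(3.4) + 0.443(8.0) = 5.4378
T̂_B = 0.893(0.8) + 0.107(7.3) = 1.4955
T̂_A − T̂_B = 3.9423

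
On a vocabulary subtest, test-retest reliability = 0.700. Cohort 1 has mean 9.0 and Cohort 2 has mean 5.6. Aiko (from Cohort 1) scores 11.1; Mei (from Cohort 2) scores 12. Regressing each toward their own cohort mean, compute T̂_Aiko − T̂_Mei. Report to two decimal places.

0.39

T̂_Aiko = 0.700(11.1) + 0.300(9.0) = 10.4700
T̂_Mei = 0.700(12) + 0.300(5.6) = 10.0800
Difference = 10.4700 − 10.0800 = 0.3900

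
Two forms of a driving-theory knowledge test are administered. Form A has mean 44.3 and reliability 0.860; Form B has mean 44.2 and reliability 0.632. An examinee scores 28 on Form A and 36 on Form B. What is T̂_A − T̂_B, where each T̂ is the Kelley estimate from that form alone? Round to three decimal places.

-8.736

T̂_A = 0.860(28) + 0.140(44.3) = 30.28200
T̂_B = 0.632(36) + 0.368(44.2) = 39.01760
T̂_A − T̂_B = -8.73560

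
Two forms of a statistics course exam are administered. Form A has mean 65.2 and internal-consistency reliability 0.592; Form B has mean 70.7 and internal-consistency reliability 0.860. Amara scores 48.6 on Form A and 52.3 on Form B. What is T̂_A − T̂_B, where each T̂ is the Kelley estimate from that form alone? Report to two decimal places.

0.50

T̂_A = 0.592(48.6) + 0.408(65.2) = 55.3728
T̂_B = 0.860(52.3) + 0.140(70.7) = 54.8760
T̂_A − T̂_B = 0.4968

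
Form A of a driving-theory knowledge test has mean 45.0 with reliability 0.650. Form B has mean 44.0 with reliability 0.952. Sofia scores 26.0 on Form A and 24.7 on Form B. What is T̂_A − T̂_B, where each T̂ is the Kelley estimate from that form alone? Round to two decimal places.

7.02

T̂_A = 0.650(26.0) + 0.350(45.0) = 32.6500
T̂_B = 0.952(24.7) + 0.048(44.0) = 25.6264
T̂_A − T̂_B = 7.0236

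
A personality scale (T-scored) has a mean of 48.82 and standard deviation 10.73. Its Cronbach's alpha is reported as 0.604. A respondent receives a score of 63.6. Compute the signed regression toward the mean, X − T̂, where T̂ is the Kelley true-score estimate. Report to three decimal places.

Weight the observed score by reliability and the mean by (1 − reliability): T̂ = 0.604·63.6 + 0.396·48.82 = 38.4144 + 19.33272 = 57.74712.
X − T̂ = 63.6 − 57.7471 = 5.8529 → 5.853

5.853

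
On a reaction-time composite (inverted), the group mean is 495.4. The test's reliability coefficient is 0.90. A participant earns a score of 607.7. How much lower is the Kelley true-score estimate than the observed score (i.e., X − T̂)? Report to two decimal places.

11.23

T̂ = ρX + (1 − ρ)μ
  = 0.90 × 607.7 + 0.10 × 495.4
  = 546.930 + 49.540
  = 596.4700
  ≈ 596.470
X − T̂ = 607.7 − 596.470 = 11.230 → 11.23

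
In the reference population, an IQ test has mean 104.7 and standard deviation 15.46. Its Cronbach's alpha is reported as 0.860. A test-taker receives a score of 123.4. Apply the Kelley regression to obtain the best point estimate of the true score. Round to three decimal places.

120.782

T̂ = ρX + (1 − ρ)μ
  = 0.860 × 123.4 + 0.140 × 104.7
  = 106.1240 + 14.6580
  = 120.7820
  ≈ 120.782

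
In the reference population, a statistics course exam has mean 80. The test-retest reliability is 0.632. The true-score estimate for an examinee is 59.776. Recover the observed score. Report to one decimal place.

T̂ = ρX + (1 − ρ)μ  ⇒  X = (T̂ − (1 − ρ)μ) / ρ
X = (59.776 − 0.368 × 80) / 0.632 = (59.776 − 29.440) / 0.632 = 30.336 / 0.632 = 48.000

48.0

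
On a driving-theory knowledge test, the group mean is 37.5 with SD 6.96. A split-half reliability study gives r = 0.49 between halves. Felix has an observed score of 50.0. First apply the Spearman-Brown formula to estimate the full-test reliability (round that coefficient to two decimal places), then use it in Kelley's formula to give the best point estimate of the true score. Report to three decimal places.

Spearman-Brown: ρ = 2r/(1 + r) = 2(0.49)/(1 + 0.49) = 0.980/1.49 = 0.6577 → 0.66
T̂ = 0.66(50.0) + 0.34(37.5) = 33.000 + 12.750 = 45.7500 → 45.750

45.750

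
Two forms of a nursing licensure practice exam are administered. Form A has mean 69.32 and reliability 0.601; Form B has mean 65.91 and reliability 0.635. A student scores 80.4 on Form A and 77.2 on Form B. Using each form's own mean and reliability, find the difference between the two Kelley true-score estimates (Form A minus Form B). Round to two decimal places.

T̂_A = 0.601(80.4) + 0.399(69.32) = 75.9791
T̂_B = 0.635(77.2) + 0.365(65.91) = 73.0791
T̂_A − T̂_B = 2.8999

2.90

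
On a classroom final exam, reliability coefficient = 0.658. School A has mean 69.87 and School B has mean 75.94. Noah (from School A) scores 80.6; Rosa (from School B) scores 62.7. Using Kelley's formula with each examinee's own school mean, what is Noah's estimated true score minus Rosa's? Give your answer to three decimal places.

T̂_Noah = 0.658(80.6) + 0.342(69.87) = 76.93034
T̂_Rosa = 0.658(62.7) + 0.342(75.94) = 67.22808
Difference = 76.93034 − 67.22808 = 9.70226

9.702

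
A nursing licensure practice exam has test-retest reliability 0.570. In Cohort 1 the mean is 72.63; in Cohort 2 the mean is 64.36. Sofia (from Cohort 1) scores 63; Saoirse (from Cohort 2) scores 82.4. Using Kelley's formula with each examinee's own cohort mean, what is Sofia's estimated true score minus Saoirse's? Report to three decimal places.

T̂_Sofia = 0.570(63) + 0.430(72.63) = 67.14090
T̂_Saoirse = 0.570(82.4) + 0.430(64.36) = 74.64280
Difference = 67.14090 − 74.64280 = -7.50190

-7.502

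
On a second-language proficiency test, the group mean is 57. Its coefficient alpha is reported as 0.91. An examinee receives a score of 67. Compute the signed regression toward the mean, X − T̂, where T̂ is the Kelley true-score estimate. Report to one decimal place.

T̂ = 0.91(67) + 0.09(57) = 60.97 + 5.13 = 66.100 → 66.10
X − T̂ = 67 − 66.10 = 0.90 → 0.9

0.9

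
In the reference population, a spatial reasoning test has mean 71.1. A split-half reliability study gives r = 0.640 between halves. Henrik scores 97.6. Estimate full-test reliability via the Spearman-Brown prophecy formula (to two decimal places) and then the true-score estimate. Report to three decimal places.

91.770

Spearman-Brown: ρ = 2r/(1 + r) = 2(0.640)/(1 + 0.640) = 1.2800/1.640 = 0.7805 → 0.78
Kelley's formula gives T̂ = 0.78·97.6 + 0.22·71.1 = 76.128 + 15.642 = 91.7700.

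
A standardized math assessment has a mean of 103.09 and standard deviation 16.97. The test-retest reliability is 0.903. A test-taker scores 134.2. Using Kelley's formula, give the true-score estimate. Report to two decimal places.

T̂ = ρX + (1 − ρ)μ
  = 0.903 × 134.2 + 0.097 × 103.09
  = 121.1826 + 9.99973
  = 131.182
  ≈ 131.18

131.18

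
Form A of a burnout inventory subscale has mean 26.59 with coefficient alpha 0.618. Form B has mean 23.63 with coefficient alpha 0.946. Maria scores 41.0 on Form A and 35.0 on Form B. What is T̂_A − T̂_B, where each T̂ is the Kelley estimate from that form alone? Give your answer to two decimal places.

1.11

T̂_A = 0.618(41.0) + 0.382(26.59) = 35.4954
T̂_B = 0.946(35.0) + 0.054(23.63) = 34.3860
T̂_A − T̂_B = 1.1094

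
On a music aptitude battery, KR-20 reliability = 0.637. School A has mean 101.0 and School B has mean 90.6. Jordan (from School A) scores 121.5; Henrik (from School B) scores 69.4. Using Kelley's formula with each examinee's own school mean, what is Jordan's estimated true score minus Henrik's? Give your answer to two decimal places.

T̂_Jordan = 0.637(121.5) + 0.363(101.0) = 114.0585
T̂_Henrik = 0.637(69.4) + 0.363(90.6) = 77.0956
Difference = 114.0585 − 77.0956 = 36.9629

36.96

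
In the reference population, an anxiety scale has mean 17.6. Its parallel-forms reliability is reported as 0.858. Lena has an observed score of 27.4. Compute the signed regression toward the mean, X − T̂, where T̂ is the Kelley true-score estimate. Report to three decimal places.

1.392

T̂ = ρX + (1 − ρ)μ
  = 0.858 × 27.4 + 0.142 × 17.6
  = 23.5092 + 2.4992
  = 26.00840
  ≈ 26.0084
X − T̂ = 27.4 − 26.0084 = 1.3916 → 1.392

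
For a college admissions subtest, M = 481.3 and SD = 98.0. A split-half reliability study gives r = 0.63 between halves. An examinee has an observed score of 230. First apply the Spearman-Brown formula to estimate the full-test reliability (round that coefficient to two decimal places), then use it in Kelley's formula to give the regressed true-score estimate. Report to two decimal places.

Spearman-Brown: ρ = 2r/(1 + r) = 2(0.63)/(1 + 0.63) = 1.260/1.63 = 0.7730 → 0.77
T̂ = 0.77(230) + 0.23(481.3) = 177.10 + 110.699 = 287.799 → 287.80

287.80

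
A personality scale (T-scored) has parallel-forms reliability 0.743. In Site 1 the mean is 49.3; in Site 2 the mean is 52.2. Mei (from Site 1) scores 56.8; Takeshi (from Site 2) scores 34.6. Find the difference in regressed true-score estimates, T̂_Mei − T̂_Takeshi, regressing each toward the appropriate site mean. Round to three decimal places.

15.749

T̂_Mei = 0.743(56.8) + 0.257(49.3) = 54.87250
T̂_Takeshi = 0.743(34.6) + 0.257(52.2) = 39.12320
Difference = 54.87250 − 39.12320 = 15.74930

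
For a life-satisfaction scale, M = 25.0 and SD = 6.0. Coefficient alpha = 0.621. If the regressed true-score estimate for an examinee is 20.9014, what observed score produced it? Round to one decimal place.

T̂ = ρX + (1 − ρ)μ  ⇒  X = (T̂ − (1 − ρ)μ) / ρ
X = (20.9014 − 0.379 × 25.0) / 0.621 = (20.9014 − 9.4750) / 0.621 = 11.4264 / 0.621 = 18.400

18.4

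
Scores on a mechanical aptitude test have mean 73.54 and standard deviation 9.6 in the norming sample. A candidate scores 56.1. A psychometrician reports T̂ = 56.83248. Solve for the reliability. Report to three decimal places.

0.958

T̂ = ρX + (1 − ρ)μ  ⇒  T̂ − μ = ρ(X − μ)
ρ = (T̂ − μ)/(X − μ) = (56.83248 − 73.54) / (56.1 − 73.54) = -16.70752 / -17.44 = 0.95800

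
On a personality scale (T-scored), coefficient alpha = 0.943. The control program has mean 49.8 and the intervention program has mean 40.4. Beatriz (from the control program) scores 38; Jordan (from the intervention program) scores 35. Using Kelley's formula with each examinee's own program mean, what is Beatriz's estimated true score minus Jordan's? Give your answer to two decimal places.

T̂_Beatriz = 0.943(38) + 0.057(49.8) = 38.6726
T̂_Jordan = 0.943(35) + 0.057(40.4) = 35.3078
Difference = 38.6726 − 35.3078 = 3.3648

3.36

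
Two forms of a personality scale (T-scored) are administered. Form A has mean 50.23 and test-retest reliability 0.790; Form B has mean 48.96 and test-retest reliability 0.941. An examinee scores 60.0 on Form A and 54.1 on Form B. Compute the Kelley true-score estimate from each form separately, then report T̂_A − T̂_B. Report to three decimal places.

T̂_A = 0.790(60.0) + 0.210(50.23) = 57.94830
T̂_B = 0.941(54.1) + 0.059(48.96) = 53.79674
T̂_A − T̂_B = 4.15156

4.152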